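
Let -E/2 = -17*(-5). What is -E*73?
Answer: 12410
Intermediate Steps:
E = -170 (E = -(-34)*(-5) = -2*85 = -170)
-E*73 = -(-170)*73 = -1*(-12410) = 12410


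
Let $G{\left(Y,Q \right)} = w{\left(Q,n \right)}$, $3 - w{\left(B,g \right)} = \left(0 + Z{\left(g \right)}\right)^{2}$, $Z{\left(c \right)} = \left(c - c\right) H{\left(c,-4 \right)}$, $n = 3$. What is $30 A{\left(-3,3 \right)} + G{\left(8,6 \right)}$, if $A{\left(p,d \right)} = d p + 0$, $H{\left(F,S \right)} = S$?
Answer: $-267$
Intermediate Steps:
$Z{\left(c \right)} = 0$ ($Z{\left(c \right)} = \left(c - c\right) \left(-4\right) = 0 \left(-4\right) = 0$)
$A{\left(p,d \right)} = d p$
$w{\left(B,g \right)} = 3$ ($w{\left(B,g \right)} = 3 - \left(0 + 0\right)^{2} = 3 - 0^{2} = 3 - 0 = 3 + 0 = 3$)
$G{\left(Y,Q \right)} = 3$
$30 A{\left(-3,3 \right)} + G{\left(8,6 \right)} = 30 \cdot 3 \left(-3\right) + 3 = 30 \left(-9\right) + 3 = -270 + 3 = -267$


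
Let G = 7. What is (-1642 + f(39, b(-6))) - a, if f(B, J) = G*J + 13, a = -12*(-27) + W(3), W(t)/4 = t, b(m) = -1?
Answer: -1972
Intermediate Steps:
W(t) = 4*t
a = 336 (a = -12*(-27) + 4*3 = 324 + 12 = 336)
f(B, J) = 13 + 7*J (f(B, J) = 7*J + 13 = 13 + 7*J)
(-1642 + f(39, b(-6))) - a = (-1642 + (13 + 7*(-1))) - 1*336 = (-1642 + (13 - 7)) - 336 = (-1642 + 6) - 336 = -1636 - 336 = -1972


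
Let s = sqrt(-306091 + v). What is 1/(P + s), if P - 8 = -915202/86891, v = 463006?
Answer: 6374149978/394889005617213 + 7550045881*sqrt(17435)/394889005617213 ≈ 0.0025407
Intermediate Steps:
s = 3*sqrt(17435) (s = sqrt(-306091 + 463006) = sqrt(156915) = 3*sqrt(17435) ≈ 396.13)
P = -220074/86891 (P = 8 - 915202/86891 = -220074/86891 ≈ -2.5328)
1/(P + s) = 1/(-220074/86891 + 3*sqrt(17435))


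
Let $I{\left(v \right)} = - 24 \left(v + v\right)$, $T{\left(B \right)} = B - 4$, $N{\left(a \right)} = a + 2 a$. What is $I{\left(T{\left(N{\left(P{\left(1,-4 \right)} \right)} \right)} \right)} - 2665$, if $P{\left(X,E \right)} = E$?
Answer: $-1897$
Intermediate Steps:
$N{\left(a \right)} = 3 a$
$T{\left(B \right)} = -4 + B$
$I{\left(v \right)} = - 48 v$ ($I{\left(v \right)} = - 24 \cdot 2 v = - 48 v$)
$I{\left(T{\left(N{\left(P{\left(1,-4 \right)} \right)} \right)} \right)} - 2665 = - 48 \left(-4 + 3 \left(-4\right)\right) - 2665 = - 48 \left(-4 - 12\right) - 2665 = \left(-48\right) \left(-16\right) - 2665 = 768 - 2665 = -1897$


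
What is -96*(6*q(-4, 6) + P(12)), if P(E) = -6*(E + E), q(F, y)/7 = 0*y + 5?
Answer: -6336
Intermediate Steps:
q(F, y) = 35 (q(F, y) = 7*(0*y + 5) = 7*(0 + 5) = 7*5 = 35)
P(E) = -12*E
-96*(6*q(-4, 6) + P(12)) = -96*(6*35 - 12*12) = -96*(210 - 144) = -96*66 = -6336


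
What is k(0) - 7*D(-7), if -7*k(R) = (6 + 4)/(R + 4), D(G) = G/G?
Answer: -103/14 ≈ -7.3571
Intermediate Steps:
D(G) = 1
k(R) = -10/(7*(4 + R)) (k(R) = -(6 + 4)/(7*(R + 4)) = -10/(7*(4 + R)))
k(0) - 7*D(-7) = -10/(28 + 7*0) - 7*1 = -10/(28 + 0) - 7 = -10/28 - 7 = -10*1/28 - 7 = -5/14 - 7 = -103/14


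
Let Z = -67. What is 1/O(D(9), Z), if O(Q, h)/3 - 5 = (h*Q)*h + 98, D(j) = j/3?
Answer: 1/40710 ≈ 2.4564e-5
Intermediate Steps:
D(j) = j/3 (D(j) = j*(1/3) = j/3)
O(Q, h) = 309 + 3*Q*h**2 (O(Q, h) = 15 + 3*((h*Q)*h + 98) = 15 + 3*((Q*h)*h + 98) = 15 + 3*(Q*h**2 + 98) = 15 + 3*(98 + Q*h**2) = 15 + (294 + 3*Q*h**2) = 309 + 3*Q*h**2)
1/O(D(9), Z) = 1/(309 + 3*((1/3)*9)*(-67)**2) = 1/(309 + 3*3*4489) = 1/(309 + 40401) = 1/40710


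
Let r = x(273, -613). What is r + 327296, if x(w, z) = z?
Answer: 326683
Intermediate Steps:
r = -613
r + 327296 = -613 + 327296 = 326683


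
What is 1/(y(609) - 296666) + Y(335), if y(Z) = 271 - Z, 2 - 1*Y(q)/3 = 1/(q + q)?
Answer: 596532199/99496340 ≈ 5.9955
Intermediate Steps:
Y(q) = 6 - 3/(2*q) (Y(q) = 6 - 3/(q + q) = 6 - 3*1/(2*q) = 6 - 3/(2*q))
1/(y(609) - 296666) + Y(335) = 1/((271 - 1*609) - 296666) + (6 - 3/2/335) = 1/((271 - 609) - 296666) + (6 - 3/2*1/335) = 1/(-338 - 296666) + (6 - 3/670) = 1/(-297004) + 4017/670 = -1/297004 + 4017/670 = 596532199/99496340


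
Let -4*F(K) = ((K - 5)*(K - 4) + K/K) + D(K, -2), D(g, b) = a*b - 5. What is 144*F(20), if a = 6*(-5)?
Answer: -10656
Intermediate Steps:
a = -30
D(g, b) = -5 - 30*b (D(g, b) = -30*b - 5 = -5 - 30*b)
F(K) = -14 - (-5 + K)*(-4 + K)/4 (F(K) = -(((K - 5)*(K - 4) + K/K) + (-5 - 30*(-2)))/4 = -(((-5 + K)*(-4 + K) + 1) + (-5 + 60))/4 = -((1 + (-5 + K)*(-4 + K)) + 55)/4 = -(56 + (-5 + K)*(-4 + K))/4 = -14 - (-5 + K)*(-4 + K)/4)
144*F(20) = 144*(-19 - ¼*20² + (9/4)*20) = 144*(-19 - ¼*400 + 45) = 144*(-19 - 100 + 45) = 144*(-74) = -10656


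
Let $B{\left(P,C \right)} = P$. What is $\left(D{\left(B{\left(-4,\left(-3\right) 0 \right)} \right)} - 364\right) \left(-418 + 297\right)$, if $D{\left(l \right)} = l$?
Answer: $44528$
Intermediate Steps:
$\left(D{\left(B{\left(-4,\left(-3\right) 0 \right)} \right)} - 364\right) \left(-418 + 297\right) = \left(-4 - 364\right) \left(-418 + 297\right) = \left(-368\right) \left(-121\right) = 44528$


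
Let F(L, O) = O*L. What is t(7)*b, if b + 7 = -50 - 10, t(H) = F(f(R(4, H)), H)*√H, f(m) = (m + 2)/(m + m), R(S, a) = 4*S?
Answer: -4221*√7/16 ≈ -697.98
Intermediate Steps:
f(m) = (2 + m)/(2*m) (f(m) = (2 + m)/((2*m)) = (2 + m)*(1/(2*m)) = (2 + m)/(2*m))
F(L, O) = L*O
t(H) = 9*H^(3/2)/16 (t(H) = (((2 + 4*4)/(2*((4*4))))*H)*√H = (((½)*(2 + 16)/16)*H)*√H = (((½)*(1/16)*18)*H)*√H = (9*H/16)*√H = 9*H^(3/2)/16)
b = -67 (b = -7 + (-50 - 10) = -7 - 60 = -67)
t(7)*b = (9*7^(3/2)/16)*(-67) = (9*(7*√7)/16)*(-67) = (63*√7/16)*(-67) = -4221*√7/16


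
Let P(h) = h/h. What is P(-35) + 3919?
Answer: 3920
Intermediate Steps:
P(h) = 1
P(-35) + 3919 = 1 + 3919 = 3920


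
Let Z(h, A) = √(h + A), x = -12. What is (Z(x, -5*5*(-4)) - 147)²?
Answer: 21697 - 588*√22 ≈ 18939.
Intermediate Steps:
Z(h, A) = √(A + h)
(Z(x, -5*5*(-4)) - 147)² = (√(-5*5*(-4) - 12) - 147)² = (√(-25*(-4) - 12) - 147)² = (√(100 - 12) - 147)² = (√88 - 147)² = (2*√22 - 147)² = (-147 + 2*√22)²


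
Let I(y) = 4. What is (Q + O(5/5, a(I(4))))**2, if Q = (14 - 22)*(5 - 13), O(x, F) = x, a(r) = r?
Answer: 4225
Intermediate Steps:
Q = 64 (Q = -8*(-8) = 64)
(Q + O(5/5, a(I(4))))**2 = (64 + 5/5)**2 = (64 + 5*(1/5))**2 = (64 + 1)**2 = 65**2 = 4225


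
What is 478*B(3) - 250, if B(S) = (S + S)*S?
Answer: 8354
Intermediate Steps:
B(S) = 2*S² (B(S) = (2*S)*S = 2*S²)
478*B(3) - 250 = 478*(2*3²) - 250 = 478*(2*9) - 250 = 478*18 - 250 = 8604 - 250 = 8354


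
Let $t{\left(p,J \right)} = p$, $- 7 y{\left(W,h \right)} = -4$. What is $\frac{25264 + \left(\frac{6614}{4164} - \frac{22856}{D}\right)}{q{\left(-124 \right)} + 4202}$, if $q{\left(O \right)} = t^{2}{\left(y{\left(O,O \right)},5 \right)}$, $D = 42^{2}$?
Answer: $\frac{7728668869}{1286138844} \approx 6.0092$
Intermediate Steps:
$y{\left(W,h \right)} = \frac{4}{7}$ ($y{\left(W,h \right)} = \left(- \frac{1}{7}\right) \left(-4\right) = \frac{4}{7}$)
$D = 1764$
$q{\left(O \right)} = \frac{16}{49}$ ($q{\left(O \right)} = \left(\frac{4}{7}\right)^{2} = \frac{16}{49}$)
$\frac{25264 + \left(\frac{6614}{4164} - \frac{22856}{D}\right)}{q{\left(-124 \right)} + 4202} = \frac{25264 + \left(\frac{6614}{4164} - \frac{22856}{1764}\right)}{\frac{16}{49} + 4202} = \frac{25264 + \left(6614 \cdot \frac{1}{4164} - \frac{5714}{441}\right)}{\frac{205914}{49}} = \left(25264 + \left(\frac{3307}{2082} - \frac{5714}{441}\right)\right) \frac{49}{205914} = \left(25264 - \frac{3479387}{306054}\right) \frac{49}{205914} = \frac{7728668869}{306054} \cdot \frac{49}{205914} = \frac{7728668869}{1286138844}$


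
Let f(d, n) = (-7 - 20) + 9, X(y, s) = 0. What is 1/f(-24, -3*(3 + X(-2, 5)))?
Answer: -1/18 ≈ -0.055556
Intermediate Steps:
f(d, n) = -18 (f(d, n) = -27 + 9 = -18)
1/f(-24, -3*(3 + X(-2, 5))) = 1/(-18) = -1/18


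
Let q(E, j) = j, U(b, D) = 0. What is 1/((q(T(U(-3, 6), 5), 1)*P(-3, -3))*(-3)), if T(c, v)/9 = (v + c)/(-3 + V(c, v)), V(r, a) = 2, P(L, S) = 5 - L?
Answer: -1/24 ≈ -0.041667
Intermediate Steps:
T(c, v) = -9*c - 9*v (T(c, v) = 9*((v + c)/(-3 + 2)) = 9*((c + v)/(-1)) = 9*((c + v)*(-1)) = 9*(-c - v) = -9*c - 9*v)
1/((q(T(U(-3, 6), 5), 1)*P(-3, -3))*(-3)) = 1/((1*(5 - 1*(-3)))*(-3)) = 1/((1*(5 + 3))*(-3)) = 1/((1*8)*(-3)) = 1/(8*(-3)) = 1/(-24) = -1/24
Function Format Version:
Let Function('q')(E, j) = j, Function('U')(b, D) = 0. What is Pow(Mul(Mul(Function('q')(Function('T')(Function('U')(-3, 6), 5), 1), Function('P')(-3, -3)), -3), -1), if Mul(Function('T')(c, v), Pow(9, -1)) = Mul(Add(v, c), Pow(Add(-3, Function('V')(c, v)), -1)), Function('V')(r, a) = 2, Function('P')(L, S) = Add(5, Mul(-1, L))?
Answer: Rational(-1, 24) ≈ -0.041667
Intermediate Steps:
Function('T')(c, v) = Add(Mul(-9, c), Mul(-9, v)) (Function('T')(c, v) = Mul(9, Mul(Add(v, c), Pow(Add(-3, 2), -1))) = Mul(9, Mul(Add(c, v), Pow(-1, -1))) = Mul(9, Mul(Add(c, v), -1)) = Mul(9, Add(Mul(-1, c), Mul(-1, v))) = Add(Mul(-9, c), Mul(-9, v)))
Pow(Mul(Mul(Function('q')(Function('T')(Function('U')(-3, 6), 5), 1), Function('P')(-3, -3)), -3), -1) = Pow(Mul(Mul(1, Add(5, Mul(-1, -3))), -3), -1) = Pow(Mul(Mul(1, Add(5, 3)), -3), -1) = Pow(Mul(Mul(1, 8), -3), -1) = Pow(Mul(8, -3), -1) = Pow(-24, -1) = Rational(-1, 24)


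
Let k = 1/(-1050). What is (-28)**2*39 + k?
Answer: 32104799/1050 ≈ 30576.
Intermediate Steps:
k = -1/1050 ≈ -0.00095238
(-28)**2*39 + k = (-28)**2*39 - 1/1050 = 784*39 - 1/1050 = 30576 - 1/1050 = 32104799/1050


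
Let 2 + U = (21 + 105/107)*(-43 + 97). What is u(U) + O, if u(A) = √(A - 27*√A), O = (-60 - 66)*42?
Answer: -5292 + √(13566958 - 2889*√13566958)/107 ≈ -5276.0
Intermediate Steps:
O = -5292 (O = -126*42 = -5292)
U = 126794/107 (U = -2 + (21 + 105/107)*(-43 + 97) = -2 + (21 + 105*(1/107))*54 = -2 + (21 + 105/107)*54 = -2 + (2352/107)*54 = -2 + 127008/107 = 126794/107 ≈ 1185.0)
u(U) + O = √(126794/107 - 27*√13566958/107) - 5292 = -5292 + √(126794/107 - 27*√13566958/107)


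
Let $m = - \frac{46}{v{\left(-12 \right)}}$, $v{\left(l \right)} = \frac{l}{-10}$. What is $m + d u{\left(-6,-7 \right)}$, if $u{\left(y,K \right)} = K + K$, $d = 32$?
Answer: $- \frac{1459}{3} \approx -486.33$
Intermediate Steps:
$u{\left(y,K \right)} = 2 K$
$v{\left(l \right)} = - \frac{l}{10}$ ($v{\left(l \right)} = l \left(- \frac{1}{10}\right) = - \frac{l}{10}$)
$m = - \frac{115}{3}$ ($m = - \frac{46}{\left(- \frac{1}{10}\right) \left(-12\right)} = - \frac{46}{\frac{6}{5}} = \left(-46\right) \frac{5}{6} = - \frac{115}{3} \approx -38.333$)
$m + d u{\left(-6,-7 \right)} = - \frac{115}{3} + 32 \cdot 2 \left(-7\right) = - \frac{115}{3} + 32 \left(-14\right) = - \frac{115}{3} - 448 = - \frac{1459}{3}$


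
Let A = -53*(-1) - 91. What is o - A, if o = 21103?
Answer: 21141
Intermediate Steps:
A = -38 (A = 53 - 91 = -38)
o - A = 21103 - 1*(-38) = 21103 + 38 = 21141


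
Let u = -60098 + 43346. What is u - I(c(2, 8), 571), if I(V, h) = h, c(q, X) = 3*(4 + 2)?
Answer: -17323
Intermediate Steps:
c(q, X) = 18 (c(q, X) = 3*6 = 18)
u = -16752
u - I(c(2, 8), 571) = -16752 - 1*571 = -16752 - 571 = -17323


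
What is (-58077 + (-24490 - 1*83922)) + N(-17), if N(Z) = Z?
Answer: -166506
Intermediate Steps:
(-58077 + (-24490 - 1*83922)) + N(-17) = (-58077 + (-24490 - 1*83922)) - 17 = (-58077 + (-24490 - 83922)) - 17 = (-58077 - 108412) - 17 = -166489 - 17 = -166506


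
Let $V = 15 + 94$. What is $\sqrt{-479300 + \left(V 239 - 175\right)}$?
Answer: $4 i \sqrt{28339} \approx 673.37 i$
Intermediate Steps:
$V = 109$
$\sqrt{-479300 + \left(V 239 - 175\right)} = \sqrt{-479300 + \left(109 \cdot 239 - 175\right)} = \sqrt{-479300 + \left(26051 - 175\right)} = \sqrt{-479300 + 25876} = \sqrt{-453424} = 4 i \sqrt{28339}$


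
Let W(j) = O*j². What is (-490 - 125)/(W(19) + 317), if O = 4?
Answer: -205/587 ≈ -0.34923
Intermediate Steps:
W(j) = 4*j²
(-490 - 125)/(W(19) + 317) = (-490 - 125)/(4*19² + 317) = -615/(4*361 + 317) = -615/(1444 + 317) = -615/1761 = -615*1/1761 = -205/587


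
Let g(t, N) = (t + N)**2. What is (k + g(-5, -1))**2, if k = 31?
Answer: 4489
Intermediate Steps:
g(t, N) = (N + t)**2
(k + g(-5, -1))**2 = (31 + (-1 - 5)**2)**2 = (31 + (-6)**2)**2 = (31 + 36)**2 = 67**2 = 4489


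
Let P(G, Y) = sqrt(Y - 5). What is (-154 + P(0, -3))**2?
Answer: 23708 - 616*I*sqrt(2) ≈ 23708.0 - 871.16*I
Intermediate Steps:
P(G, Y) = sqrt(-5 + Y)
(-154 + P(0, -3))**2 = (-154 + sqrt(-5 - 3))**2 = (-154 + sqrt(-8))**2 = (-154 + 2*I*sqrt(2))**2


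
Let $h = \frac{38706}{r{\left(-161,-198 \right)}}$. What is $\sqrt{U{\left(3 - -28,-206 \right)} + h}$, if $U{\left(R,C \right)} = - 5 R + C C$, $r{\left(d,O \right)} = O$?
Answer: $\frac{\sqrt{45831126}}{33} \approx 205.15$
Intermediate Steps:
$U{\left(R,C \right)} = C^{2} - 5 R$ ($U{\left(R,C \right)} = - 5 R + C^{2} = C^{2} - 5 R$)
$h = - \frac{6451}{33}$ ($h = \frac{38706}{-198} = 38706 \left(- \frac{1}{198}\right) = - \frac{6451}{33} \approx -195.48$)
$\sqrt{U{\left(3 - -28,-206 \right)} + h} = \sqrt{\left(\left(-206\right)^{2} - 5 \left(3 - -28\right)\right) - \frac{6451}{33}} = \sqrt{\left(42436 - 5 \left(3 + 28\right)\right) - \frac{6451}{33}} = \sqrt{\left(42436 - 155\right) - \frac{6451}{33}} = \sqrt{42281 - \frac{6451}{33}} = \sqrt{\frac{1388822}{33}} = \frac{\sqrt{45831126}}{33}$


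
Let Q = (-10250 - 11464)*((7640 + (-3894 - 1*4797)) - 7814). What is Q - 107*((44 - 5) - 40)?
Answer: 192494717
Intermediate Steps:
Q = 192494610 (Q = -21714*((7640 + (-3894 - 4797)) - 7814) = -21714*((7640 - 8691) - 7814) = -21714*(-1051 - 7814) = -21714*(-8865) = 192494610)
Q - 107*((44 - 5) - 40) = 192494610 - 107*((44 - 5) - 40) = 192494610 - 107*(39 - 40) = 192494610 - 107*(-1) = 192494610 + 107 = 192494717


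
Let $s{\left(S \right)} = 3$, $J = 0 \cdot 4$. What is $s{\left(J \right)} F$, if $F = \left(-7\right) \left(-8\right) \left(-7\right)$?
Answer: $-1176$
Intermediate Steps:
$J = 0$
$F = -392$ ($F = 56 \left(-7\right) = -392$)
$s{\left(J \right)} F = 3 \left(-392\right) = -1176$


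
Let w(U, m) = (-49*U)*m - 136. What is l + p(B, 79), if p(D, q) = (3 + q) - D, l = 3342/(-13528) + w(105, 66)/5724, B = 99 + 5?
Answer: -789778295/9679284 ≈ -81.595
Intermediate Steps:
w(U, m) = -136 - 49*U*m (w(U, m) = -49*U*m - 136 = -136 - 49*U*m)
B = 104
l = -576834047/9679284 (l = 3342/(-13528) + (-136 - 49*105*66)/5724 = 3342*(-1/13528) + (-136 - 339570)*(1/5724) = -1671/6764 - 339706*1/5724 = -1671/6764 - 169853/2862 = -576834047/9679284 ≈ -59.595)
p(D, q) = 3 + q - D
l + p(B, 79) = -576834047/9679284 + (3 + 79 - 1*104) = -576834047/9679284 + (3 + 79 - 104) = -576834047/9679284 - 22 = -789778295/9679284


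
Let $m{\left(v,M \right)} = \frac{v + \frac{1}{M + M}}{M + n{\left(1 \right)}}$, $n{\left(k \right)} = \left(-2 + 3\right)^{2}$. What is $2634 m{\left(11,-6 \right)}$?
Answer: $- \frac{57509}{10} \approx -5750.9$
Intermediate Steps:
$n{\left(k \right)} = 1$ ($n{\left(k \right)} = 1^{2} = 1$)
$m{\left(v,M \right)} = \frac{v + \frac{1}{2 M}}{1 + M}$ ($m{\left(v,M \right)} = \frac{v + \frac{1}{M + M}}{M + 1} = \frac{v + \frac{1}{2 M}}{1 + M}$)
$2634 m{\left(11,-6 \right)} = 2634 \frac{\frac{1}{2} - 66}{\left(-6\right) \left(1 - 6\right)} = 2634 \left(- \frac{\frac{1}{2} - 66}{6 \left(-5\right)}\right) = 2634 \left(\left(- \frac{1}{6}\right) \left(- \frac{1}{5}\right) \left(- \frac{131}{2}\right)\right) = 2634 \left(- \frac{131}{60}\right) = - \frac{57509}{10}$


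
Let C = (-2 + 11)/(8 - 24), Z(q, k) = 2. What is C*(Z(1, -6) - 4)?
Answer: 9/8 ≈ 1.1250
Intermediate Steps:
C = -9/16 (C = 9/(-16) = 9*(-1/16) = -9/16 ≈ -0.56250)
C*(Z(1, -6) - 4) = -9*(2 - 4)/16 = -9/16*(-2) = 9/8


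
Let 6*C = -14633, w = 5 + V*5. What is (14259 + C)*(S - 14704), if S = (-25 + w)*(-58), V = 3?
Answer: -511127647/3 ≈ -1.7038e+8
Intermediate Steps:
w = 20 (w = 5 + 3*5 = 5 + 15 = 20)
S = 290 (S = (-25 + 20)*(-58) = -5*(-58) = 290)
C = -14633/6 (C = (⅙)*(-14633) = -14633/6 ≈ -2438.8)
(14259 + C)*(S - 14704) = (14259 - 14633/6)*(290 - 14704) = (70921/6)*(-14414) = -511127647/3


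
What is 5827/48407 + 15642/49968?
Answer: 58241435/134377832 ≈ 0.43342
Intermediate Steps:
5827/48407 + 15642/49968 = 5827*(1/48407) + 15642*(1/49968) = 5827/48407 + 869/2776 = 58241435/134377832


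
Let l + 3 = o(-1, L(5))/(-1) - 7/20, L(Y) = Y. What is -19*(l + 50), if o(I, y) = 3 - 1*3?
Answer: -17727/20 ≈ -886.35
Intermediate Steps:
o(I, y) = 0 (o(I, y) = 3 - 3 = 0)
l = -67/20 (l = -3 + (0/(-1) - 7/20) = -3 + (0*(-1) - 7*1/20) = -3 + (0 - 7/20) = -3 - 7/20 = -67/20 ≈ -3.3500)
-19*(l + 50) = -19*(-67/20 + 50) = -19*933/20 = -17727/20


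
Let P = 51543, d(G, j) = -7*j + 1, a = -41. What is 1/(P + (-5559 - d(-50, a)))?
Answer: 1/45696 ≈ 2.1884e-5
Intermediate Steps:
d(G, j) = 1 - 7*j
1/(P + (-5559 - d(-50, a))) = 1/(51543 + (-5559 - (1 - 7*(-41)))) = 1/(51543 + (-5559 - (1 + 287))) = 1/(51543 + (-5559 - 1*288)) = 1/(51543 + (-5559 - 288)) = 1/(51543 - 5847) = 1/45696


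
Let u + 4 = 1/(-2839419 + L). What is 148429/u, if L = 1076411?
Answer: -261681514432/7052033 ≈ -37107.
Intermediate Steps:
u = -7052033/1763008 (u = -4 + 1/(-2839419 + 1076411) = -4 + 1/(-1763008) = -4 - 1/1763008 = -7052033/1763008 ≈ -4.0000)
148429/u = 148429/(-7052033/1763008) = 148429*(-1763008/7052033) = -261681514432/7052033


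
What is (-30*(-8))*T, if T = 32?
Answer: 7680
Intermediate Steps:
(-30*(-8))*T = -30*(-8)*32 = 240*32 = 7680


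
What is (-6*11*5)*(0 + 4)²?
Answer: -5280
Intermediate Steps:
(-6*11*5)*(0 + 4)² = -66*5*4² = -330*16 = -5280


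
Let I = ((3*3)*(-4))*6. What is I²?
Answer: 46656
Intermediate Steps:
I = -216 (I = (9*(-4))*6 = -36*6 = -216)
I² = (-216)² = 46656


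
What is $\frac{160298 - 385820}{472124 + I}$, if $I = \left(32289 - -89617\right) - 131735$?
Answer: $- \frac{225522}{462295} \approx -0.48783$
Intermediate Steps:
$I = -9829$ ($I = \left(32289 + 89617\right) - 131735 = 121906 - 131735 = -9829$)
$\frac{160298 - 385820}{472124 + I} = \frac{160298 - 385820}{472124 - 9829} = - \frac{225522}{462295}$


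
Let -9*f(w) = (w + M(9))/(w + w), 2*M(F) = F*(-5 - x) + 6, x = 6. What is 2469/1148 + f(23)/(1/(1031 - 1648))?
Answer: -3905815/118818 ≈ -32.872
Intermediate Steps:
M(F) = 3 - 11*F/2 (M(F) = (F*(-5 - 1*6) + 6)/2 = (F*(-5 - 6) + 6)/2 = (F*(-11) + 6)/2 = (-11*F + 6)/2 = (6 - 11*F)/2 = 3 - 11*F/2)
f(w) = -(-93/2 + w)/(18*w) (f(w) = -(w + (3 - 11/2*9))/(9*(w + w)) = -(w + (3 - 99/2))/(9*(2*w)) = -(w - 93/2)*1/(2*w)/9 = -(-93/2 + w)*1/(2*w)/9 = -(-93/2 + w)/(18*w))
2469/1148 + f(23)/(1/(1031 - 1648)) = 2469/1148 + ((1/36)*(93 - 2*23)/23)/(1/(1031 - 1648)) = 2469*(1/1148) + ((1/36)*(1/23)*(93 - 46))/(1/(-617)) = 2469/1148 + ((1/36)*(1/23)*47)/(-1/617) = 2469/1148 + (47/828)*(-617) = 2469/1148 - 28999/828 = -3905815/118818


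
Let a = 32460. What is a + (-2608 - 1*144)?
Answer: 29708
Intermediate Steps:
a + (-2608 - 1*144) = 32460 + (-2608 - 1*144) = 32460 + (-2608 - 144) = 32460 - 2752 = 29708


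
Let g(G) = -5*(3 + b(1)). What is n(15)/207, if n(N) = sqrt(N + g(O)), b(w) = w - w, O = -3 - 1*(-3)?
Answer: 0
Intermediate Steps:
O = 0 (O = -3 + 3 = 0)
b(w) = 0
g(G) = -15 (g(G) = -5*(3 + 0) = -5*3 = -15)
n(N) = sqrt(-15 + N) (n(N) = sqrt(N - 15) = sqrt(-15 + N))
n(15)/207 = sqrt(-15 + 15)/207 = sqrt(0)*(1/207) = 0*(1/207) = 0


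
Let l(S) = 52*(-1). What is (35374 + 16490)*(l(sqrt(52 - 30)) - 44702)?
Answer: -2321121456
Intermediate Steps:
l(S) = -52
(35374 + 16490)*(l(sqrt(52 - 30)) - 44702) = (35374 + 16490)*(-52 - 44702) = 51864*(-44754) = -2321121456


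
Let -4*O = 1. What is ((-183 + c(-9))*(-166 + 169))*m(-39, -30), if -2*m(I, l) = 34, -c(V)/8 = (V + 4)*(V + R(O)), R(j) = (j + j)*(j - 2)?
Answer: 25398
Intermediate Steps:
O = -1/4 (O = -1/4*1 = -1/4 ≈ -0.25000)
R(j) = 2*j*(-2 + j) (R(j) = (2*j)*(-2 + j) = 2*j*(-2 + j))
c(V) = -8*(4 + V)*(9/8 + V) (c(V) = -8*(V + 4)*(V + 2*(-1/4)*(-2 - 1/4)) = -8*(4 + V)*(V + 2*(-1/4)*(-9/4)) = -8*(4 + V)*(V + 9/8) = -8*(4 + V)*(9/8 + V))
m(I, l) = -17 (m(I, l) = -1/2*34 = -17)
((-183 + c(-9))*(-166 + 169))*m(-39, -30) = ((-183 + (-36 - 41*(-9) - 8*(-9)**2))*(-166 + 169))*(-17) = ((-183 + (-36 + 369 - 8*81))*3)*(-17) = ((-183 + (-36 + 369 - 648))*3)*(-17) = ((-183 - 315)*3)*(-17) = -498*3*(-17) = -1494*(-17) = 25398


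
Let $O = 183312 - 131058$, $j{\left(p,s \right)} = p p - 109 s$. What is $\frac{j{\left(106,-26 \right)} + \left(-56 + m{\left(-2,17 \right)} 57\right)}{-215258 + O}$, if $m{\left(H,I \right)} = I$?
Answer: $- \frac{14983}{163004} \approx -0.091918$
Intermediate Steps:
$j{\left(p,s \right)} = p^{2} - 109 s$
$O = 52254$
$\frac{j{\left(106,-26 \right)} + \left(-56 + m{\left(-2,17 \right)} 57\right)}{-215258 + O} = \frac{\left(106^{2} - -2834\right) + \left(-56 + 17 \cdot 57\right)}{-215258 + 52254} = \frac{\left(11236 + 2834\right) + \left(-56 + 969\right)}{-163004} = \left(14070 + 913\right) \left(- \frac{1}{163004}\right) = 14983 \left(- \frac{1}{163004}\right) = - \frac{14983}{163004}$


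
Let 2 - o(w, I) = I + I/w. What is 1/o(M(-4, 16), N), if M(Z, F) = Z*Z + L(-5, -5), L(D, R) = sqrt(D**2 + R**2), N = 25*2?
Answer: -2672/138481 - 125*sqrt(2)/276962 ≈ -0.019933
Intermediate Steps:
N = 50
M(Z, F) = Z**2 + 5*sqrt(2) (M(Z, F) = Z*Z + sqrt((-5)**2 + (-5)**2) = Z**2 + sqrt(25 + 25) = Z**2 + sqrt(50) = Z**2 + 5*sqrt(2))
o(w, I) = 2 - I - I/w (o(w, I) = 2 - (I + I/w) = 2 + (-I - I/w) = 2 - I - I/w)
1/o(M(-4, 16), N) = 1/(2 - 1*50 - 1*50/((-4)**2 + 5*sqrt(2))) = 1/(2 - 50 - 1*50/(16 + 5*sqrt(2))) = 1/(2 - 50 - 50/(16 + 5*sqrt(2))) = 1/(-48 - 50/(16 + 5*sqrt(2)))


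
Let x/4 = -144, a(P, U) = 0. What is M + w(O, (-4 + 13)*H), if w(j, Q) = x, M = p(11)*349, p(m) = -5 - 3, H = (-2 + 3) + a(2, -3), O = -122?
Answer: -3368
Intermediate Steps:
H = 1 (H = (-2 + 3) + 0 = 1 + 0 = 1)
p(m) = -8
x = -576 (x = 4*(-144) = -576)
M = -2792 (M = -8*349 = -2792)
w(j, Q) = -576
M + w(O, (-4 + 13)*H) = -2792 - 576 = -3368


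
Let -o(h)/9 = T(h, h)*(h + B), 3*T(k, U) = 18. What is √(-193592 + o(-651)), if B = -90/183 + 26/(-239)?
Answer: I*√33668666468462/14579 ≈ 398.0*I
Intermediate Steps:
T(k, U) = 6 (T(k, U) = (⅓)*18 = 6)
B = -8756/14579 (B = -90*1/183 + 26*(-1/239) = -30/61 - 26/239 = -8756/14579 ≈ -0.60059)
o(h) = 472824/14579 - 54*h (o(h) = -54*(h - 8756/14579) = -54*(-8756/14579 + h) = -9*(-52536/14579 + 6*h) = 472824/14579 - 54*h)
√(-193592 + o(-651)) = √(-193592 + (472824/14579 - 54*(-651))) = √(-193592 + (472824/14579 + 35154)) = √(-193592 + 512982990/14579) = √(-2309394778/14579) = I*√33668666468462/14579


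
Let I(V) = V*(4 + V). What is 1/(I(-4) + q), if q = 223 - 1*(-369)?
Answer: 1/592 ≈ 0.0016892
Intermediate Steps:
q = 592 (q = 223 + 369 = 592)
1/(I(-4) + q) = 1/(-4*(4 - 4) + 592) = 1/(-4*0 + 592) = 1/(0 + 592) = 1/592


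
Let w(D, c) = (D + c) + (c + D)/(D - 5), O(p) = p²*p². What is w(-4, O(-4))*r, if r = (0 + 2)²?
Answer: 896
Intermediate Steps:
O(p) = p⁴
w(D, c) = D + c + (D + c)/(-5 + D) (w(D, c) = (D + c) + (D + c)/(-5 + D) = D + c + (D + c)/(-5 + D))
r = 4 (r = 2² = 4)
w(-4, O(-4))*r = (((-4)² - 4*(-4) - 4*(-4)⁴ - 4*(-4)⁴)/(-5 - 4))*4 = ((16 + 16 - 4*256 - 4*256)/(-9))*4 = -(16 + 16 - 1024 - 1024)/9*4 = -⅑*(-2016)*4 = 224*4 = 896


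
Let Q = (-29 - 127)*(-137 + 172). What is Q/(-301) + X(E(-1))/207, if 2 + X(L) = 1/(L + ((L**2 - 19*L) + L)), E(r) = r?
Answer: 2904775/160218 ≈ 18.130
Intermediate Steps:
Q = -5460 (Q = -156*35 = -5460)
X(L) = -2 + 1/(L**2 - 17*L) (X(L) = -2 + 1/(L + ((L**2 - 19*L) + L)) = -2 + 1/(L + (L**2 - 18*L)) = -2 + 1/(L**2 - 17*L))
Q/(-301) + X(E(-1))/207 = -5460/(-301) + ((1 - 2*(-1)**2 + 34*(-1))/((-1)*(-17 - 1)))/207 = -5460*(-1/301) - 1*(1 - 2*1 - 34)/(-18)*(1/207) = 780/43 - 1*(-1/18)*(1 - 2 - 34)*(1/207) = 780/43 - 1*(-1/18)*(-35)*(1/207) = 780/43 - 35/18*1/207 = 780/43 - 35/3726 = 2904775/160218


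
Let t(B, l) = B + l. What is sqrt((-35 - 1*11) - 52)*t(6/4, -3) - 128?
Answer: -128 - 21*I*sqrt(2)/2 ≈ -128.0 - 14.849*I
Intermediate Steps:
sqrt((-35 - 1*11) - 52)*t(6/4, -3) - 128 = sqrt((-35 - 1*11) - 52)*(6/4 - 3) - 128 = sqrt((-35 - 11) - 52)*(6*(1/4) - 3) - 128 = sqrt(-46 - 52)*(3/2 - 3) - 128 = sqrt(-98)*(-3/2) - 128 = (7*I*sqrt(2))*(-3/2) - 128 = -21*I*sqrt(2)/2 - 128 = -128 - 21*I*sqrt(2)/2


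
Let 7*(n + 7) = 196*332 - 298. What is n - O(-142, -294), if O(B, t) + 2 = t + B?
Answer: 67791/7 ≈ 9684.4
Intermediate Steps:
O(B, t) = -2 + B + t (O(B, t) = -2 + (t + B) = -2 + (B + t) = -2 + B + t)
n = 64725/7 (n = -7 + (196*332 - 298)/7 = -7 + (65072 - 298)/7 = -7 + (⅐)*64774 = -7 + 64774/7 = 64725/7 ≈ 9246.4)
n - O(-142, -294) = 64725/7 - (-2 - 142 - 294) = 64725/7 - 1*(-438) = 64725/7 + 438 = 67791/7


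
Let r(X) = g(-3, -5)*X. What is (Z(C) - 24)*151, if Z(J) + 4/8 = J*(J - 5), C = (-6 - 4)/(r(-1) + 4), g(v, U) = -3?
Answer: -226651/98 ≈ -2312.8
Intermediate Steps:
r(X) = -3*X
C = -10/7 (C = (-6 - 4)/(-3*(-1) + 4) = -10/(3 + 4) = -10/7 ≈ -1.4286)
Z(J) = -1/2 + J*(-5 + J) (Z(J) = -1/2 + J*(J - 5) = -1/2 + J*(-5 + J))
(Z(C) - 24)*151 = ((-1/2 + (-10/7)**2 - 5*(-10/7)) - 24)*151 = ((-1/2 + 100/49 + 50/7) - 24)*151 = (851/98 - 24)*151 = -1501/98*151 = -226651/98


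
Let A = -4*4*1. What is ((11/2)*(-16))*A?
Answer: 1408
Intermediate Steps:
A = -16 (A = -16*1 = -16)
((11/2)*(-16))*A = ((11/2)*(-16))*(-16) = -88*(-16) = 1408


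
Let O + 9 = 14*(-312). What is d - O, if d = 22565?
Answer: 26942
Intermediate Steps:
O = -4377 (O = -9 + 14*(-312) = -9 - 4368 = -4377)
d - O = 22565 - 1*(-4377) = 22565 + 4377 = 26942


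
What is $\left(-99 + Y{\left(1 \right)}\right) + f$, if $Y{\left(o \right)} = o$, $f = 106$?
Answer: $8$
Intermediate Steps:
$\left(-99 + Y{\left(1 \right)}\right) + f = \left(-99 + 1\right) + 106 = -98 + 106 = 8$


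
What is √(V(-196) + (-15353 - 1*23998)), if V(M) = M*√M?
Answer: √(-39351 - 2744*I) ≈ 6.9121 - 198.49*I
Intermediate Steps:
V(M) = M^(3/2)
√(V(-196) + (-15353 - 1*23998)) = √((-196)^(3/2) + (-15353 - 1*23998)) = √(-2744*I + (-15353 - 23998)) = √(-2744*I - 39351) = √(-39351 - 2744*I)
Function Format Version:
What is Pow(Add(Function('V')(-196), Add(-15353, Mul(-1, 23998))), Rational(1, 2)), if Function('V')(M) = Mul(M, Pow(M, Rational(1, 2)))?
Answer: Pow(Add(-39351, Mul(-2744, I)), Rational(1, 2)) ≈ Add(6.9121, Mul(-198.49, I))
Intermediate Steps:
Function('V')(M) = Pow(M, Rational(3, 2))
Pow(Add(Function('V')(-196), Add(-15353, Mul(-1, 23998))), Rational(1, 2)) = Pow(Add(Pow(-196, Rational(3, 2)), Add(-15353, Mul(-1, 23998))), Rational(1, 2)) = Pow(Add(Mul(-2744, I), Add(-15353, -23998)), Rational(1, 2)) = Pow(Add(Mul(-2744, I), -39351), Rational(1, 2)) = Pow(Add(-39351, Mul(-2744, I)), Rational(1, 2))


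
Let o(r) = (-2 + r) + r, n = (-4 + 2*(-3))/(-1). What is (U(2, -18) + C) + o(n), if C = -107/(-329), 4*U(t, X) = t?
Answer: 12387/658 ≈ 18.825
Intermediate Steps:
U(t, X) = t/4
n = 10 (n = (-4 - 6)*(-1) = -10*(-1) = 10)
o(r) = -2 + 2*r
C = 107/329 (C = -107*(-1/329) = 107/329 ≈ 0.32523)
(U(2, -18) + C) + o(n) = ((1/4)*2 + 107/329) + (-2 + 2*10) = (1/2 + 107/329) + (-2 + 20) = 543/658 + 18 = 12387/658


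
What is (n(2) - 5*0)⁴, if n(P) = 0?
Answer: 0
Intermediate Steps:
(n(2) - 5*0)⁴ = (0 - 5*0)⁴ = (0 + 0)⁴ = 0⁴ = 0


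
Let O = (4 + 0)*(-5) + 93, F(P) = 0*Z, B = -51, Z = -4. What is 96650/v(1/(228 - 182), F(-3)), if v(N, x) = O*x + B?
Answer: -96650/51 ≈ -1895.1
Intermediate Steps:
F(P) = 0 (F(P) = 0*(-4) = 0)
O = 73 (O = 4*(-5) + 93 = -20 + 93 = 73)
v(N, x) = -51 + 73*x (v(N, x) = 73*x - 51 = -51 + 73*x)
96650/v(1/(228 - 182), F(-3)) = 96650/(-51 + 73*0) = 96650/(-51 + 0) = 96650/(-51) = 96650*(-1/51) = -96650/51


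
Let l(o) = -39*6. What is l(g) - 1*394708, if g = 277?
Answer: -394942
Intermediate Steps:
l(o) = -234
l(g) - 1*394708 = -234 - 1*394708 = -234 - 394708 = -394942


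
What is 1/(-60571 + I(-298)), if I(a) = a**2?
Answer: 1/28233 ≈ 3.5420e-5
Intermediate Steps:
1/(-60571 + I(-298)) = 1/(-60571 + (-298)**2) = 1/(-60571 + 88804) = 1/28233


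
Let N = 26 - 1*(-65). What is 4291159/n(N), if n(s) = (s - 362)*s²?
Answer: -4291159/2244151 ≈ -1.9122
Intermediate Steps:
N = 91 (N = 26 + 65 = 91)
n(s) = s²*(-362 + s) (n(s) = (-362 + s)*s² = s²*(-362 + s))
4291159/n(N) = 4291159/((91²*(-362 + 91))) = 4291159/((8281*(-271))) = 4291159/(-2244151) = 4291159*(-1/2244151) = -4291159/2244151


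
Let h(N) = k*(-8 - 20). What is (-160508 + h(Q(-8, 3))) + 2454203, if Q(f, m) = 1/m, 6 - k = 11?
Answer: 2293835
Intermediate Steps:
k = -5 (k = 6 - 1*11 = 6 - 11 = -5)
h(N) = 140 (h(N) = -5*(-8 - 20) = -5*(-28) = 140)
(-160508 + h(Q(-8, 3))) + 2454203 = (-160508 + 140) + 2454203 = -160368 + 2454203 = 2293835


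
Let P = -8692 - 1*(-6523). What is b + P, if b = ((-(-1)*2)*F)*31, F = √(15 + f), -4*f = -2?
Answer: -2169 + 31*√62 ≈ -1924.9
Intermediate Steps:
f = ½ (f = -¼*(-2) = ½ ≈ 0.50000)
P = -2169 (P = -8692 + 6523 = -2169)
F = √62/2 (F = √(15 + ½) = √(31/2) = √62/2 ≈ 3.9370)
b = 31*√62 (b = ((-(-1)*2)*(√62/2))*31 = ((-1*(-2))*(√62/2))*31 = (2*(√62/2))*31 = √62*31 = 31*√62 ≈ 244.09)
b + P = 31*√62 - 2169 = -2169 + 31*√62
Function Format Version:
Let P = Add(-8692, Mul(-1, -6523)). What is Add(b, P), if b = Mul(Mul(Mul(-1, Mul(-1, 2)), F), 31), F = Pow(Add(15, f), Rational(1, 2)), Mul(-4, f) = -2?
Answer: Add(-2169, Mul(31, Pow(62, Rational(1, 2)))) ≈ -1924.9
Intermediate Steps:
f = Rational(1, 2) (f = Mul(Rational(-1, 4), -2) = Rational(1, 2) ≈ 0.50000)
P = -2169 (P = Add(-8692, 6523) = -2169)
F = Mul(Rational(1, 2), Pow(62, Rational(1, 2))) (F = Pow(Add(15, Rational(1, 2)), Rational(1, 2)) = Pow(Rational(31, 2), Rational(1, 2)) = Mul(Rational(1, 2), Pow(62, Rational(1, 2))) ≈ 3.9370)
b = Mul(31, Pow(62, Rational(1, 2))) (b = Mul(Mul(Mul(-1, Mul(-1, 2)), Mul(Rational(1, 2), Pow(62, Rational(1, 2)))), 31) = Mul(Mul(Mul(-1, -2), Mul(Rational(1, 2), Pow(62, Rational(1, 2)))), 31) = Mul(Mul(2, Mul(Rational(1, 2), Pow(62, Rational(1, 2)))), 31) = Mul(Pow(62, Rational(1, 2)), 31) = Mul(31, Pow(62, Rational(1, 2))) ≈ 244.09)
Add(b, P) = Add(Mul(31, Pow(62, Rational(1, 2))), -2169) = Add(-2169, Mul(31, Pow(62, Rational(1, 2))))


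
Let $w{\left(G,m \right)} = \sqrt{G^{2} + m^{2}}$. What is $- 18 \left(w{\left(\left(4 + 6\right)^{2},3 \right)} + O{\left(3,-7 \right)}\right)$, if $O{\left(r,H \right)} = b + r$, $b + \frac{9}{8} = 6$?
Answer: $- \frac{567}{4} - 18 \sqrt{10009} \approx -1942.6$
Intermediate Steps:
$b = \frac{39}{8}$ ($b = - \frac{9}{8} + 6 = \frac{39}{8} \approx 4.875$)
$O{\left(r,H \right)} = \frac{39}{8} + r$
$- 18 \left(w{\left(\left(4 + 6\right)^{2},3 \right)} + O{\left(3,-7 \right)}\right) = - 18 \left(\sqrt{\left(\left(4 + 6\right)^{2}\right)^{2} + 3^{2}} + \left(\frac{39}{8} + 3\right)\right) = - 18 \left(\sqrt{\left(10^{2}\right)^{2} + 9} + \frac{63}{8}\right) = - 18 \left(\sqrt{100^{2} + 9} + \frac{63}{8}\right) = - 18 \left(\sqrt{10000 + 9} + \frac{63}{8}\right) = - 18 \left(\sqrt{10009} + \frac{63}{8}\right) = - 18 \left(\frac{63}{8} + \sqrt{10009}\right) = - \frac{567}{4} - 18 \sqrt{10009}$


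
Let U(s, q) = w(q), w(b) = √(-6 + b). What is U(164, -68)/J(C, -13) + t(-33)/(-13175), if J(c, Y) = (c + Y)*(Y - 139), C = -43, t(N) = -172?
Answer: 172/13175 + I*√74/8512 ≈ 0.013055 + 0.0010106*I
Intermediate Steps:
U(s, q) = √(-6 + q)
J(c, Y) = (-139 + Y)*(Y + c) (J(c, Y) = (Y + c)*(-139 + Y) = (-139 + Y)*(Y + c))
U(164, -68)/J(C, -13) + t(-33)/(-13175) = √(-6 - 68)/((-13)² - 139*(-13) - 139*(-43) - 13*(-43)) - 172/(-13175) = √(-74)/(169 + 1807 + 5977 + 559) - 172*(-1/13175) = (I*√74)/8512 + 172/13175 = (I*√74)*(1/8512) + 172/13175 = I*√74/8512 + 172/13175 = 172/13175 + I*√74/8512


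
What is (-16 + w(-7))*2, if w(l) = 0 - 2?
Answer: -36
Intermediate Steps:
w(l) = -2
(-16 + w(-7))*2 = (-16 - 2)*2 = -18*2 = -36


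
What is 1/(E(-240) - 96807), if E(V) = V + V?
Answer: -1/97287 ≈ -1.0279e-5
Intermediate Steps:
E(V) = 2*V
1/(E(-240) - 96807) = 1/(2*(-240) - 96807) = 1/(-480 - 96807) = 1/(-97287) = -1/97287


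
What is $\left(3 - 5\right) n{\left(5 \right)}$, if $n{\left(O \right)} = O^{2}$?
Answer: $-50$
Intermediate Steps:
$\left(3 - 5\right) n{\left(5 \right)} = \left(3 - 5\right) 5^{2} = \left(-2\right) 25 = -50$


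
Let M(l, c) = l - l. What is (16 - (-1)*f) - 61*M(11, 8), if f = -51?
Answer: -35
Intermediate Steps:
M(l, c) = 0
(16 - (-1)*f) - 61*M(11, 8) = (16 - (-1)*(-51)) - 61*0 = (16 - 1*51) + 0 = (16 - 51) + 0 = -35 + 0 = -35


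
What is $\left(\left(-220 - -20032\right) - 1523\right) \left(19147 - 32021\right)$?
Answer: $-235452586$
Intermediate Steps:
$\left(\left(-220 - -20032\right) - 1523\right) \left(19147 - 32021\right) = \left(\left(-220 + 20032\right) - 1523\right) \left(-12874\right) = \left(19812 - 1523\right) \left(-12874\right) = 18289 \left(-12874\right) = -235452586$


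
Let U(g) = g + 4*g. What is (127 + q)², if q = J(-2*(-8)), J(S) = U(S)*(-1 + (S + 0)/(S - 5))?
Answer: 3229209/121 ≈ 26688.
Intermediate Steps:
U(g) = 5*g
J(S) = 5*S*(-1 + S/(-5 + S)) (J(S) = (5*S)*(-1 + (S + 0)/(S - 5)) = (5*S)*(-1 + S/(-5 + S)) = 5*S*(-1 + S/(-5 + S)))
q = 400/11 (q = 25*(-2*(-8))/(-5 - 2*(-8)) = 25*16/(-5 + 16) = 25*16/11 = 25*16*(1/11) = 400/11 ≈ 36.364)
(127 + q)² = (127 + 400/11)² = (1797/11)² = 3229209/121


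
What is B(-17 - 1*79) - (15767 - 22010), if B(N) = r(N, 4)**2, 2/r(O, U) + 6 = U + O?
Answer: 14989444/2401 ≈ 6243.0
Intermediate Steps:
r(O, U) = 2/(-6 + O + U) (r(O, U) = 2/(-6 + (U + O)) = 2/(-6 + (O + U)) = 2/(-6 + O + U))
B(N) = 4/(-2 + N)**2 (B(N) = (2/(-6 + N + 4))**2 = (2/(-2 + N))**2 = 4/(-2 + N)**2)
B(-17 - 1*79) - (15767 - 22010) = 4/(-2 + (-17 - 1*79))**2 - (15767 - 22010) = 4/(-2 + (-17 - 79))**2 - 1*(-6243) = 4/(-2 - 96)**2 + 6243 = 4/(-98)**2 + 6243 = 4*(1/9604) + 6243 = 1/2401 + 6243 = 14989444/2401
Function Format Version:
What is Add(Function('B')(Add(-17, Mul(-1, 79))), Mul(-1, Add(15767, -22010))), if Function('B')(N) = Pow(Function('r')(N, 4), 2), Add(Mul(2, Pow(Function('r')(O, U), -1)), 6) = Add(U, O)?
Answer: Rational(14989444, 2401) ≈ 6243.0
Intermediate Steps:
Function('r')(O, U) = Mul(2, Pow(Add(-6, O, U), -1)) (Function('r')(O, U) = Mul(2, Pow(Add(-6, Add(U, O)), -1)) = Mul(2, Pow(Add(-6, Add(O, U)), -1)) = Mul(2, Pow(Add(-6, O, U), -1)))
Function('B')(N) = Mul(4, Pow(Add(-2, N), -2)) (Function('B')(N) = Pow(Mul(2, Pow(Add(-6, N, 4), -1)), 2) = Pow(Mul(2, Pow(Add(-2, N), -1)), 2) = Mul(4, Pow(Add(-2, N), -2)))
Add(Function('B')(Add(-17, Mul(-1, 79))), Mul(-1, Add(15767, -22010))) = Add(Mul(4, Pow(Add(-2, Add(-17, Mul(-1, 79))), -2)), Mul(-1, Add(15767, -22010))) = Add(Mul(4, Pow(Add(-2, Add(-17, -79)), -2)), Mul(-1, -6243)) = Add(Mul(4, Pow(Add(-2, -96), -2)), 6243) = Add(Mul(4, Pow(-98, -2)), 6243) = Add(Mul(4, Rational(1, 9604)), 6243) = Add(Rational(1, 2401), 6243) = Rational(14989444, 2401)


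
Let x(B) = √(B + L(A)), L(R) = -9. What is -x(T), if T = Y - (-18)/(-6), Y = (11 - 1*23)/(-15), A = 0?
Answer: -2*I*√70/5 ≈ -3.3466*I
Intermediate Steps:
Y = ⅘ (Y = (11 - 23)*(-1/15) = -12*(-1/15) = ⅘ ≈ 0.80000)
T = -11/5 (T = ⅘ - (-18)/(-6) = ⅘ - (-18)*(-1)/6 = ⅘ - 1*3 = ⅘ - 3 = -11/5 ≈ -2.2000)
x(B) = √(-9 + B) (x(B) = √(B - 9) = √(-9 + B))
-x(T) = -√(-9 - 11/5) = -√(-56/5) = -2*I*√70/5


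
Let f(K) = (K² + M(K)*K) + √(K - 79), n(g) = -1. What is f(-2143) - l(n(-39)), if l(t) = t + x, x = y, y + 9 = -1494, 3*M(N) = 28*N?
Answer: 142370431/3 + I*√2222 ≈ 4.7457e+7 + 47.138*I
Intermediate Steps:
M(N) = 28*N/3 (M(N) = (28*N)/3 = 28*N/3)
y = -1503 (y = -9 - 1494 = -1503)
x = -1503
l(t) = -1503 + t (l(t) = t - 1503 = -1503 + t)
f(K) = √(-79 + K) + 31*K²/3 (f(K) = (K² + (28*K/3)*K) + √(K - 79) = (K² + 28*K²/3) + √(-79 + K) = 31*K²/3 + √(-79 + K) = √(-79 + K) + 31*K²/3)
f(-2143) - l(n(-39)) = (√(-79 - 2143) + (31/3)*(-2143)²) - (-1503 - 1) = (√(-2222) + (31/3)*4592449) - 1*(-1504) = (I*√2222 + 142365919/3) + 1504 = (142365919/3 + I*√2222) + 1504 = 142370431/3 + I*√2222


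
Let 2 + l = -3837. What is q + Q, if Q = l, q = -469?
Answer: -4308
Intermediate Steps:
l = -3839 (l = -2 - 3837 = -3839)
Q = -3839
q + Q = -469 - 3839 = -4308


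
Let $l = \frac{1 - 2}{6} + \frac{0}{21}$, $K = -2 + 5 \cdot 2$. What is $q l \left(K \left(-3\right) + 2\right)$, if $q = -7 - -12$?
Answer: $\frac{55}{3} \approx 18.333$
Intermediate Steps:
$q = 5$ ($q = -7 + 12 = 5$)
$K = 8$ ($K = -2 + 10 = 8$)
$l = - \frac{1}{6}$ ($l = \left(-1\right) \frac{1}{6} + 0 \cdot \frac{1}{21} = - \frac{1}{6} + 0 = - \frac{1}{6} \approx -0.16667$)
$q l \left(K \left(-3\right) + 2\right) = 5 \left(- \frac{1}{6}\right) \left(8 \left(-3\right) + 2\right) = - \frac{5 \left(-24 + 2\right)}{6} = \left(- \frac{5}{6}\right) \left(-22\right) = \frac{55}{3}$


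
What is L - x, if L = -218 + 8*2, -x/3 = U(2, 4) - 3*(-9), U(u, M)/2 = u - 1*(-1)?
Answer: -103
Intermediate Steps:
U(u, M) = 2 + 2*u (U(u, M) = 2*(u - 1*(-1)) = 2*(u + 1) = 2*(1 + u) = 2 + 2*u)
x = -99 (x = -3*((2 + 2*2) - 3*(-9)) = -3*((2 + 4) + 27) = -3*(6 + 27) = -3*33 = -99)
L = -202 (L = -218 + 16 = -202)
L - x = -202 - 1*(-99) = -202 + 99 = -103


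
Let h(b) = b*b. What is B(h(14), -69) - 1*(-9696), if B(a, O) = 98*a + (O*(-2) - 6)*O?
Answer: 19796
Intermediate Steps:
h(b) = b**2
B(a, O) = 98*a + O*(-6 - 2*O) (B(a, O) = 98*a + (-2*O - 6)*O = 98*a + (-6 - 2*O)*O = 98*a + O*(-6 - 2*O))
B(h(14), -69) - 1*(-9696) = (-6*(-69) - 2*(-69)**2 + 98*14**2) - 1*(-9696) = (414 - 2*4761 + 98*196) + 9696 = (414 - 9522 + 19208) + 9696 = 10100 + 9696 = 19796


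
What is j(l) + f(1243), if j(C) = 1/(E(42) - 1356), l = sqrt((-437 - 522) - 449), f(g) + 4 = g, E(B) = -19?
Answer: 1703624/1375 ≈ 1239.0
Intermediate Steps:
f(g) = -4 + g
l = 8*I*sqrt(22) (l = sqrt(-959 - 449) = sqrt(-1408) = 8*I*sqrt(22) ≈ 37.523*I)
j(C) = -1/1375 (j(C) = 1/(-19 - 1356) = 1/(-1375) = -1/1375)
j(l) + f(1243) = -1/1375 + (-4 + 1243) = -1/1375 + 1239 = 1703624/1375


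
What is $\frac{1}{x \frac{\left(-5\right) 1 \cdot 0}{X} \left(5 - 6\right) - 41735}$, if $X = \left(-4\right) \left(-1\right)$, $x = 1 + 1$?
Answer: $- \frac{1}{41735} \approx -2.3961 \cdot 10^{-5}$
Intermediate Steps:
$x = 2$
$X = 4$
$\frac{1}{x \frac{\left(-5\right) 1 \cdot 0}{X} \left(5 - 6\right) - 41735} = \frac{1}{2 \frac{\left(-5\right) 1 \cdot 0}{4} \left(5 - 6\right) - 41735} = \frac{1}{2 \left(-5\right) 0 \cdot \frac{1}{4} \left(5 - 6\right) - 41735} = \frac{1}{2 \cdot 0 \cdot \frac{1}{4} \left(-1\right) - 41735} = \frac{1}{2 \cdot 0 \left(-1\right) - 41735} = \frac{1}{0 \left(-1\right) - 41735} = \frac{1}{0 - 41735} = \frac{1}{-41735} = - \frac{1}{41735}$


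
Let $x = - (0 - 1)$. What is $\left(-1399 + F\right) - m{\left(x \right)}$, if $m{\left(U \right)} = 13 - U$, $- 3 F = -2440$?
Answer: $- \frac{1793}{3} \approx -597.67$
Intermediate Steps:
$F = \frac{2440}{3}$ ($F = \left(- \frac{1}{3}\right) \left(-2440\right) = \frac{2440}{3} \approx 813.33$)
$x = 1$ ($x = \left(-1\right) \left(-1\right) = 1$)
$\left(-1399 + F\right) - m{\left(x \right)} = \left(-1399 + \frac{2440}{3}\right) - \left(13 - 1\right) = - \frac{1757}{3} - \left(13 - 1\right) = - \frac{1757}{3} - 12 = - \frac{1793}{3}$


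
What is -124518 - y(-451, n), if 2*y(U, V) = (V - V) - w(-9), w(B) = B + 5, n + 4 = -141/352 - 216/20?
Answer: -124520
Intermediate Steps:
n = -26753/1760 (n = -4 + (-141/352 - 216/20) = -4 + (-141*1/352 - 216*1/20) = -4 + (-141/352 - 54/5) = -4 - 19713/1760 = -26753/1760 ≈ -15.201)
w(B) = 5 + B
y(U, V) = 2 (y(U, V) = ((V - V) - (5 - 9))/2 = (0 - 1*(-4))/2 = (0 + 4)/2 = (1/2)*4 = 2)
-124518 - y(-451, n) = -124518 - 1*2 = -124518 - 2 = -124520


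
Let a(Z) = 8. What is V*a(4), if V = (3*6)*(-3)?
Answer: -432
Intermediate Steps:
V = -54 (V = 18*(-3) = -54)
V*a(4) = -54*8 = -432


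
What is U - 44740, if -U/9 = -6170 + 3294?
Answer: -18856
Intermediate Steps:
U = 25884 (U = -9*(-6170 + 3294) = -9*(-2876) = 25884)
U - 44740 = 25884 - 44740 = -18856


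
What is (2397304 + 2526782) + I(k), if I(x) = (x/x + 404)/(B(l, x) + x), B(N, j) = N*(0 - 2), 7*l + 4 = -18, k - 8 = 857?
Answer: 10010667783/2033 ≈ 4.9241e+6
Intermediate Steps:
k = 865 (k = 8 + 857 = 865)
l = -22/7 (l = -4/7 + (⅐)*(-18) = -4/7 - 18/7 = -22/7 ≈ -3.1429)
B(N, j) = -2*N (B(N, j) = N*(-2) = -2*N)
I(x) = 405/(44/7 + x) (I(x) = (x/x + 404)/(-2*(-22/7) + x) = (1 + 404)/(44/7 + x) = 405/(44/7 + x))
(2397304 + 2526782) + I(k) = (2397304 + 2526782) + 2835/(44 + 7*865) = 4924086 + 2835/(44 + 6055) = 4924086 + 2835/6099 = 4924086 + 2835*(1/6099) = 4924086 + 945/2033 = 10010667783/2033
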